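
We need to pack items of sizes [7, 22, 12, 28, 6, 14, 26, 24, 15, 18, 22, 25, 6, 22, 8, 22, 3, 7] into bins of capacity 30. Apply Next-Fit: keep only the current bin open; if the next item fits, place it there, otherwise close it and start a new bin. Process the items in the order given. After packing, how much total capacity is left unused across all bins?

103

7 → bin 1 (remaining 23)
22 → bin 1 (remaining 1)
12 → bin 2 (remaining 18)
28 → bin 3 (remaining 2)
6 → bin 4 (remaining 24)
14 → bin 4 (remaining 10)
26 → bin 5 (remaining 4)
24 → bin 6 (remaining 6)
15 → bin 7 (remaining 15)
18 → bin 8 (remaining 12)
22 → bin 9 (remaining 8)
25 → bin 10 (remaining 5)
6 → bin 11 (remaining 24)
22 → bin 11 (remaining 2)
8 → bin 12 (remaining 22)
22 → bin 12 (remaining 0)
3 → bin 13 (remaining 27)
7 → bin 13 (remaining 20)
13 bins × 30 = 390; used 287; unused 103.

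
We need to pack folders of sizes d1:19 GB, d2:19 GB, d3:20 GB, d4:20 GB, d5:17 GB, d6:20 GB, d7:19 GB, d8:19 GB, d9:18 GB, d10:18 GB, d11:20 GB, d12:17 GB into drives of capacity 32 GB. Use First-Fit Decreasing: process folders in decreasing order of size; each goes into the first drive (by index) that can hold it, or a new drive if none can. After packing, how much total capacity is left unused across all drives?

158

Sorted descending: 20, 20, 20, 20, 19, 19, 19, 19, 18, 18, 17, 17.
20 GB → drive 1 (remaining 12 GB)
20 GB → drive 2 (remaining 12 GB)
20 GB → drive 3 (remaining 12 GB)
20 GB → drive 4 (remaining 12 GB)
19 GB → drive 5 (remaining 13 GB)
19 GB → drive 6 (remaining 13 GB)
19 GB → drive 7 (remaining 13 GB)
19 GB → drive 8 (remaining 13 GB)
18 GB → drive 9 (remaining 14 GB)
18 GB → drive 10 (remaining 14 GB)
17 GB → drive 11 (remaining 15 GB)
17 GB → drive 12 (remaining 15 GB)
12 drives × 32 GB = 384 GB; used 226 GB; unused 158 GB.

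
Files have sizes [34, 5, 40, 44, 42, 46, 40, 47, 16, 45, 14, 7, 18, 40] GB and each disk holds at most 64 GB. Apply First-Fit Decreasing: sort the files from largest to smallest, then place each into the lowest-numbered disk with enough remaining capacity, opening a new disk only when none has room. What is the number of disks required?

9 disks

Sorted descending: 47, 46, 45, 44, 42, 40, 40, 40, 34, 18, 16, 14, 7, 5.
disk 1: place 47 GB, 17 GB left
disk 2: place 46 GB, 18 GB left
disk 3: place 45 GB, 19 GB left
disk 4: place 44 GB, 20 GB left
disk 5: place 42 GB, 22 GB left
disk 6: place 40 GB, 24 GB left
disk 7: place 40 GB, 24 GB left
disk 8: place 40 GB, 24 GB left
disk 9: place 34 GB, 30 GB left
disk 2: place 18 GB, 0 GB left
disk 1: place 16 GB, 1 GB left
disk 3: place 14 GB, 5 GB left
disk 4: place 7 GB, 13 GB left
disk 3: place 5 GB, 0 GB left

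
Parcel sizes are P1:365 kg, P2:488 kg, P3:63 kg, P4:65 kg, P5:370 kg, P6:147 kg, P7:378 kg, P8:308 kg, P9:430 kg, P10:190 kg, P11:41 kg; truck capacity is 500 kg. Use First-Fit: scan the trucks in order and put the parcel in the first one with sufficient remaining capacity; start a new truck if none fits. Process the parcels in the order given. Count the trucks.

7 trucks

Put P1 (365 kg) in truck 1; 135 kg remain.
Put P2 (488 kg) in truck 2; 12 kg remain.
Put P3 (63 kg) in truck 1; 72 kg remain.
Put P4 (65 kg) in truck 1; 7 kg remain.
Put P5 (370 kg) in truck 3; 130 kg remain.
Put P6 (147 kg) in truck 4; 353 kg remain.
Put P7 (378 kg) in truck 5; 122 kg remain.
Put P8 (308 kg) in truck 4; 45 kg remain.
Put P9 (430 kg) in truck 6; 70 kg remain.
Put P10 (190 kg) in truck 7; 310 kg remain.
Put P11 (41 kg) in truck 3; 89 kg remain.
Final trucks: [365,63,65] [488] [370,41] [147,308] [378] [430] [190].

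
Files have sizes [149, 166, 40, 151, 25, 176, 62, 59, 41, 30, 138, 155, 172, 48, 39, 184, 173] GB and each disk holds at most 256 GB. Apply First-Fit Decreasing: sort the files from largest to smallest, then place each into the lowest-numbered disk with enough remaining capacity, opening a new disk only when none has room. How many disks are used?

9

Sorted descending: 184, 176, 173, 172, 166, 155, 151, 149, 138, 62, 59, 48, 41, 40, 39, 30, 25.
184 GB → disk 1 (remaining 72 GB)
176 GB → disk 2 (remaining 80 GB)
173 GB → disk 3 (remaining 83 GB)
172 GB → disk 4 (remaining 84 GB)
166 GB → disk 5 (remaining 90 GB)
155 GB → disk 6 (remaining 101 GB)
151 GB → disk 7 (remaining 105 GB)
149 GB → disk 8 (remaining 107 GB)
138 GB → disk 9 (remaining 118 GB)
62 GB → disk 1 (remaining 10 GB)
59 GB → disk 2 (remaining 21 GB)
48 GB → disk 3 (remaining 35 GB)
41 GB → disk 4 (remaining 43 GB)
40 GB → disk 4 (remaining 3 GB)
39 GB → disk 5 (remaining 51 GB)
30 GB → disk 3 (remaining 5 GB)
25 GB → disk 5 (remaining 26 GB)
Final disks: [184,62] [176,59] [173,48,30] [172,41,40] [166,39,25] [155] [151] [149] [138].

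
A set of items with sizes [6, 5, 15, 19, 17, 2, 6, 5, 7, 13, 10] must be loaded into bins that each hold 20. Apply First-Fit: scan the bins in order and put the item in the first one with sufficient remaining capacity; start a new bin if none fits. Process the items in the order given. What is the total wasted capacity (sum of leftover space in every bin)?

6 → bin 1 (remaining 14)
5 → bin 1 (remaining 9)
15 → bin 2 (remaining 5)
19 → bin 3 (remaining 1)
17 → bin 4 (remaining 3)
2 → bin 1 (remaining 7)
6 → bin 1 (remaining 1)
5 → bin 2 (remaining 0)
7 → bin 5 (remaining 13)
13 → bin 5 (remaining 0)
10 → bin 6 (remaining 10)
6 bins × 20 = 120; used 105; unused 15.

15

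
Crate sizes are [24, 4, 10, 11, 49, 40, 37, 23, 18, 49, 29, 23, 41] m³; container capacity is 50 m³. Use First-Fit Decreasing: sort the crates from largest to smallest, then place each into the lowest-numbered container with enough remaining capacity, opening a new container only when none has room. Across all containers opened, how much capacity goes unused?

42

Sorted descending: 49, 49, 41, 40, 37, 29, 24, 23, 23, 18, 11, 10, 4.
49 m³ → container 1 (remaining 1 m³)
49 m³ → container 2 (remaining 1 m³)
41 m³ → container 3 (remaining 9 m³)
40 m³ → container 4 (remaining 10 m³)
37 m³ → container 5 (remaining 13 m³)
29 m³ → container 6 (remaining 21 m³)
24 m³ → container 7 (remaining 26 m³)
23 m³ → container 7 (remaining 3 m³)
23 m³ → container 8 (remaining 27 m³)
18 m³ → container 6 (remaining 3 m³)
11 m³ → container 5 (remaining 2 m³)
10 m³ → container 4 (remaining 0 m³)
4 m³ → container 3 (remaining 5 m³)
8 containers × 50 m³ = 400 m³; used 358 m³; unused 42 m³.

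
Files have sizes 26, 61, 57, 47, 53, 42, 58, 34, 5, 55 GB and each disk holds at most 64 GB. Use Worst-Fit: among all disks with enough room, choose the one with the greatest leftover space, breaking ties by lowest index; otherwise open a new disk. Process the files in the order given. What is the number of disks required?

disk 1: place 26 GB, 38 GB left
disk 2: place 61 GB, 3 GB left
disk 3: place 57 GB, 7 GB left
disk 4: place 47 GB, 17 GB left
disk 5: place 53 GB, 11 GB left
disk 6: place 42 GB, 22 GB left
disk 7: place 58 GB, 6 GB left
disk 1: place 34 GB, 4 GB left
disk 6: place 5 GB, 17 GB left
disk 8: place 55 GB, 9 GB left
Final disks: [26,34] [61] [57] [47] [53] [42,5] [58] [55].

8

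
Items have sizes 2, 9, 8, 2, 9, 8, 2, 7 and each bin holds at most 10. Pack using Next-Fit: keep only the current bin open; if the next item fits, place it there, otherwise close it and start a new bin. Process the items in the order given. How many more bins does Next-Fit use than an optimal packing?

1

Next-Fit: [2] [9] [8,2] [9] [8,2] [7] → 6 bins.
Total size 47; any packing needs at least ⌈47/10⌉ = 5 bins.
An optimal packing achieves that bound: [9] [9] [8,2] [8,2] [7,2] → 5 bins.
Excess: 6 − 5 = 1.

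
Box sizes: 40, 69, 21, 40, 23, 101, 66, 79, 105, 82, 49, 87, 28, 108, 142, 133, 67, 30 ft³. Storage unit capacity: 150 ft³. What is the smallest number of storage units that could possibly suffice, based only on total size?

Total size = 40 + 69 + 21 + 40 + 23 + 101 + 66 + 79 + 105 + 82 + 49 + 87 + 28 + 108 + 142 + 133 + 67 + 30 = 1270 ft³.
⌈1270 / 150⌉ = 9.

9 storage units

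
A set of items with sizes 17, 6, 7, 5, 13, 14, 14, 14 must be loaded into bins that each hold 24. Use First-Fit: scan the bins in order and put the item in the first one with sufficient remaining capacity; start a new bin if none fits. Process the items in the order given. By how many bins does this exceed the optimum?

1

First-Fit: [17,6] [7,5] [13] [14] [14] [14] → 6 bins.
5 items exceed 12 (half the capacity), and no two of those can share a bin, so at least 5 bins are needed.
An optimal packing achieves that bound: [17,7] [14,6] [14,5] [14] [13] → 5 bins.
Excess: 6 − 5 = 1.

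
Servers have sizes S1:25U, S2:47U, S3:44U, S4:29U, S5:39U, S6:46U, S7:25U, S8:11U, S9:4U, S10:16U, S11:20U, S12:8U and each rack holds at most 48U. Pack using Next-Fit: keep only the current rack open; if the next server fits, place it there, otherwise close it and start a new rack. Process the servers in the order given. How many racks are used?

rack 1: place S1 (25U), 23U left
rack 2: place S2 (47U), 1U left
rack 3: place S3 (44U), 4U left
rack 4: place S4 (29U), 19U left
rack 5: place S5 (39U), 9U left
rack 6: place S6 (46U), 2U left
rack 7: place S7 (25U), 23U left
rack 7: place S8 (11U), 12U left
rack 7: place S9 (4U), 8U left
rack 8: place S10 (16U), 32U left
rack 8: place S11 (20U), 12U left
rack 8: place S12 (8U), 4U left
Final racks: [25] [47] [44] [29] [39] [46] [25,11,4] [16,20,8].

8 racks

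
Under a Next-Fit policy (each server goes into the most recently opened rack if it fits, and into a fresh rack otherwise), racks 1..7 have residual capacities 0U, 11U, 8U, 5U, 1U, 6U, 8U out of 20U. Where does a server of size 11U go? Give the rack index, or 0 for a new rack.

0

Next-Fit only looks at rack 7, which has 8U free.
11U does not fit, so a new rack is opened.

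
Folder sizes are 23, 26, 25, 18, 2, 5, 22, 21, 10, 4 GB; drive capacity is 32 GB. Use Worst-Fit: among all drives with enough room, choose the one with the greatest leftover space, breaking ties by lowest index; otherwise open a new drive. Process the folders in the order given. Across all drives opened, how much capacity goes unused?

36

Put 23 GB in drive 1; 9 GB remain.
Put 26 GB in drive 2; 6 GB remain.
Put 25 GB in drive 3; 7 GB remain.
Put 18 GB in drive 4; 14 GB remain.
Put 2 GB in drive 4; 12 GB remain.
Put 5 GB in drive 4; 7 GB remain.
Put 22 GB in drive 5; 10 GB remain.
Put 21 GB in drive 6; 11 GB remain.
Put 10 GB in drive 6; 1 GB remain.
Put 4 GB in drive 5; 6 GB remain.
6 drives × 32 GB = 192 GB; used 156 GB; unused 36 GB.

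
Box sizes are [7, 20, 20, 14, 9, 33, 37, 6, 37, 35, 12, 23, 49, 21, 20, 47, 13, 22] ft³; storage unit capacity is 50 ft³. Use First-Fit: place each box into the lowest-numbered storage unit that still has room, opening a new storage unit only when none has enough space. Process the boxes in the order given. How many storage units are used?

storage unit 1: place 7 ft³, 43 ft³ left
storage unit 1: place 20 ft³, 23 ft³ left
storage unit 1: place 20 ft³, 3 ft³ left
storage unit 2: place 14 ft³, 36 ft³ left
storage unit 2: place 9 ft³, 27 ft³ left
storage unit 3: place 33 ft³, 17 ft³ left
storage unit 4: place 37 ft³, 13 ft³ left
storage unit 2: place 6 ft³, 21 ft³ left
storage unit 5: place 37 ft³, 13 ft³ left
storage unit 6: place 35 ft³, 15 ft³ left
storage unit 2: place 12 ft³, 9 ft³ left
storage unit 7: place 23 ft³, 27 ft³ left
storage unit 8: place 49 ft³, 1 ft³ left
storage unit 7: place 21 ft³, 6 ft³ left
storage unit 9: place 20 ft³, 30 ft³ left
storage unit 10: place 47 ft³, 3 ft³ left
storage unit 3: place 13 ft³, 4 ft³ left
storage unit 9: place 22 ft³, 8 ft³ left

10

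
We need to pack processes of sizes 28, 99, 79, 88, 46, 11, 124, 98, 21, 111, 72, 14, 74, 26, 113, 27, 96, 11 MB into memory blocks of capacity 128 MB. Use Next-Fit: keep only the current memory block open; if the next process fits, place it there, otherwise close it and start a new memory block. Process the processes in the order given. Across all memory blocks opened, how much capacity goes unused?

memory block 1: place 28 MB, 100 MB left
memory block 1: place 99 MB, 1 MB left
memory block 2: place 79 MB, 49 MB left
memory block 3: place 88 MB, 40 MB left
memory block 4: place 46 MB, 82 MB left
memory block 4: place 11 MB, 71 MB left
memory block 5: place 124 MB, 4 MB left
memory block 6: place 98 MB, 30 MB left
memory block 6: place 21 MB, 9 MB left
memory block 7: place 111 MB, 17 MB left
memory block 8: place 72 MB, 56 MB left
memory block 8: place 14 MB, 42 MB left
memory block 9: place 74 MB, 54 MB left
memory block 9: place 26 MB, 28 MB left
memory block 10: place 113 MB, 15 MB left
memory block 11: place 27 MB, 101 MB left
memory block 11: place 96 MB, 5 MB left
memory block 12: place 11 MB, 117 MB left
12 memory blocks × 128 MB = 1536 MB; used 1138 MB; unused 398 MB.

398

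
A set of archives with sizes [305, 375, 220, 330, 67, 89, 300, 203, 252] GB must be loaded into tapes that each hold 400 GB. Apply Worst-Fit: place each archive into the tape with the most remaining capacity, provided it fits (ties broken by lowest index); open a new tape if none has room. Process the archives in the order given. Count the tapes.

Put 305 GB in tape 1; 95 GB remain.
Put 375 GB in tape 2; 25 GB remain.
Put 220 GB in tape 3; 180 GB remain.
Put 330 GB in tape 4; 70 GB remain.
Put 67 GB in tape 3; 113 GB remain.
Put 89 GB in tape 3; 24 GB remain.
Put 300 GB in tape 5; 100 GB remain.
Put 203 GB in tape 6; 197 GB remain.
Put 252 GB in tape 7; 148 GB remain.
Final tapes: [305] [375] [220,67,89] [330] [300] [203] [252].

7 tapes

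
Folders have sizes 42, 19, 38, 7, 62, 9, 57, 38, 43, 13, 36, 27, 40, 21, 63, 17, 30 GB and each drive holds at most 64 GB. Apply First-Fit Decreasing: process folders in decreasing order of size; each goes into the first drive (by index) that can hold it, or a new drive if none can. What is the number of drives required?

Sorted descending: 63, 62, 57, 43, 42, 40, 38, 38, 36, 30, 27, 21, 19, 17, 13, 9, 7.
drive 1: place 63 GB, 1 GB left
drive 2: place 62 GB, 2 GB left
drive 3: place 57 GB, 7 GB left
drive 4: place 43 GB, 21 GB left
drive 5: place 42 GB, 22 GB left
drive 6: place 40 GB, 24 GB left
drive 7: place 38 GB, 26 GB left
drive 8: place 38 GB, 26 GB left
drive 9: place 36 GB, 28 GB left
drive 10: place 30 GB, 34 GB left
drive 9: place 27 GB, 1 GB left
drive 4: place 21 GB, 0 GB left
drive 5: place 19 GB, 3 GB left
drive 6: place 17 GB, 7 GB left
drive 7: place 13 GB, 13 GB left
drive 7: place 9 GB, 4 GB left
drive 3: place 7 GB, 0 GB left

10 drives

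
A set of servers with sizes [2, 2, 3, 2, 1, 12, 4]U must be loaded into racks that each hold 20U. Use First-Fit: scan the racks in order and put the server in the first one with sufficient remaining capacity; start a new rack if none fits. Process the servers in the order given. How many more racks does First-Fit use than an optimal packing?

First-Fit: [2,2,3,2,1,4] [12] → 2 racks.
Total size 26U; any packing needs at least ⌈26/20⌉ = 2 racks.
So 2 is already optimal.

0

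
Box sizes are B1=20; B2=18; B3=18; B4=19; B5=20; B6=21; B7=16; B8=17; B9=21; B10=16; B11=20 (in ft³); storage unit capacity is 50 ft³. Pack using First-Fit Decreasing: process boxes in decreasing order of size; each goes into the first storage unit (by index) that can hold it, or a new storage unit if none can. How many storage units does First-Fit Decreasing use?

5

Sorted descending: 21, 21, 20, 20, 20, 19, 18, 18, 17, 16, 16.
Put 21 ft³ in storage unit 1; 29 ft³ remain.
Put 21 ft³ in storage unit 1; 8 ft³ remain.
Put 20 ft³ in storage unit 2; 30 ft³ remain.
Put 20 ft³ in storage unit 2; 10 ft³ remain.
Put 20 ft³ in storage unit 3; 30 ft³ remain.
Put 19 ft³ in storage unit 3; 11 ft³ remain.
Put 18 ft³ in storage unit 4; 32 ft³ remain.
Put 18 ft³ in storage unit 4; 14 ft³ remain.
Put 17 ft³ in storage unit 5; 33 ft³ remain.
Put 16 ft³ in storage unit 5; 17 ft³ remain.
Put 16 ft³ in storage unit 5; 1 ft³ remain.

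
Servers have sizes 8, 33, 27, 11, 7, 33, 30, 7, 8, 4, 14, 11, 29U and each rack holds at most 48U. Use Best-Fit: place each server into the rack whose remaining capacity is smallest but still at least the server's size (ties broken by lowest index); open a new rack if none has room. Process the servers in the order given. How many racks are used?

5

8U → rack 1 (remaining 40U)
33U → rack 1 (remaining 7U)
27U → rack 2 (remaining 21U)
11U → rack 2 (remaining 10U)
7U → rack 1 (remaining 0U)
33U → rack 3 (remaining 15U)
30U → rack 4 (remaining 18U)
7U → rack 2 (remaining 3U)
8U → rack 3 (remaining 7U)
4U → rack 3 (remaining 3U)
14U → rack 4 (remaining 4U)
11U → rack 5 (remaining 37U)
29U → rack 5 (remaining 8U)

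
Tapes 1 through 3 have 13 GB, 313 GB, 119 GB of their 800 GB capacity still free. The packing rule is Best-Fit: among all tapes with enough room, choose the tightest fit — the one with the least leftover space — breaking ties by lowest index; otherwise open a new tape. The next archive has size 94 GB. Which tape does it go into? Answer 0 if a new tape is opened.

Tapes with room: tape 2 (313 GB), tape 3 (119 GB).
Tightest fit is tape 3 with 119 GB free.

3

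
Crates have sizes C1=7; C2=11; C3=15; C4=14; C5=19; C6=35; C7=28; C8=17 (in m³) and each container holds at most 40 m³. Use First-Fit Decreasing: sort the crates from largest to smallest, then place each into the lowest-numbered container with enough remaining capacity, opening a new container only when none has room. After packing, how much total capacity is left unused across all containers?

14

Sorted descending: 35, 28, 19, 17, 15, 14, 11, 7.
35 m³ → container 1 (remaining 5 m³)
28 m³ → container 2 (remaining 12 m³)
19 m³ → container 3 (remaining 21 m³)
17 m³ → container 3 (remaining 4 m³)
15 m³ → container 4 (remaining 25 m³)
14 m³ → container 4 (remaining 11 m³)
11 m³ → container 2 (remaining 1 m³)
7 m³ → container 4 (remaining 4 m³)
4 containers × 40 m³ = 160 m³; used 146 m³; unused 14 m³.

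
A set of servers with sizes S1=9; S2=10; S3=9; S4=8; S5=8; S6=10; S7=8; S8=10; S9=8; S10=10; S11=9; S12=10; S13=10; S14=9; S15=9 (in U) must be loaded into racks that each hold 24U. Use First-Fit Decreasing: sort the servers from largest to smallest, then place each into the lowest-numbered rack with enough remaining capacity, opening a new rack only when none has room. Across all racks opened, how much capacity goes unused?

Sorted descending: 10, 10, 10, 10, 10, 10, 9, 9, 9, 9, 9, 8, 8, 8, 8.
10U → rack 1 (remaining 14U)
10U → rack 1 (remaining 4U)
10U → rack 2 (remaining 14U)
10U → rack 2 (remaining 4U)
10U → rack 3 (remaining 14U)
10U → rack 3 (remaining 4U)
9U → rack 4 (remaining 15U)
9U → rack 4 (remaining 6U)
9U → rack 5 (remaining 15U)
9U → rack 5 (remaining 6U)
9U → rack 6 (remaining 15U)
8U → rack 6 (remaining 7U)
8U → rack 7 (remaining 16U)
8U → rack 7 (remaining 8U)
8U → rack 7 (remaining 0U)
7 racks × 24U = 168U; used 137U; unused 31U.

31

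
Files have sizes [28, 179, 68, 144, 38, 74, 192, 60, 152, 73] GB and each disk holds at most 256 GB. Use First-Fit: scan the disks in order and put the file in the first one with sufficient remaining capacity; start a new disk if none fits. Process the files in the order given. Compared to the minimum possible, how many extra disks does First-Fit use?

First-Fit: [28,179,38] [68,144] [74,60,73] [192] [152] → 5 disks.
Total size 1008 GB; any packing needs at least ⌈1008/256⌉ = 4 disks.
An optimal packing achieves that bound: [192,60] [179,74] [152,73,28] [144,68,38] → 4 disks.
Excess: 5 − 4 = 1.

1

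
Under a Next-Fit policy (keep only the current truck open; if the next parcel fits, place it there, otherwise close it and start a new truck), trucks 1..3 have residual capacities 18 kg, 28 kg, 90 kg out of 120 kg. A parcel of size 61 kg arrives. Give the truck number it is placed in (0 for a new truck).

Next-Fit only looks at truck 3, which has 90 kg free.
61 kg fits there.

3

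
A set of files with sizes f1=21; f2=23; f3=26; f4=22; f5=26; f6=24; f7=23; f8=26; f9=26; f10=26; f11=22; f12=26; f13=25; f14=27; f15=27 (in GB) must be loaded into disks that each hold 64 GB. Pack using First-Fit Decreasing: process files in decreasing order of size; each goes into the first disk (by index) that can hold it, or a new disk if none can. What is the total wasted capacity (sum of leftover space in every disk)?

Sorted descending: 27, 27, 26, 26, 26, 26, 26, 26, 25, 24, 23, 23, 22, 22, 21.
Put 27 GB in disk 1; 37 GB remain.
Put 27 GB in disk 1; 10 GB remain.
Put 26 GB in disk 2; 38 GB remain.
Put 26 GB in disk 2; 12 GB remain.
Put 26 GB in disk 3; 38 GB remain.
Put 26 GB in disk 3; 12 GB remain.
Put 26 GB in disk 4; 38 GB remain.
Put 26 GB in disk 4; 12 GB remain.
Put 25 GB in disk 5; 39 GB remain.
Put 24 GB in disk 5; 15 GB remain.
Put 23 GB in disk 6; 41 GB remain.
Put 23 GB in disk 6; 18 GB remain.
Put 22 GB in disk 7; 42 GB remain.
Put 22 GB in disk 7; 20 GB remain.
Put 21 GB in disk 8; 43 GB remain.
8 disks × 64 GB = 512 GB; used 370 GB; unused 142 GB.

142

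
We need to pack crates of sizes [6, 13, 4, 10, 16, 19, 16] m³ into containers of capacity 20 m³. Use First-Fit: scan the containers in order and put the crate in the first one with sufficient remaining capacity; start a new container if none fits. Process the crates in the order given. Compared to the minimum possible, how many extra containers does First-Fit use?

0

First-Fit: [6,13] [4,10] [16] [19] [16] → 5 containers.
Total size 84 m³; any packing needs at least ⌈84/20⌉ = 5 containers.
So 5 is already optimal.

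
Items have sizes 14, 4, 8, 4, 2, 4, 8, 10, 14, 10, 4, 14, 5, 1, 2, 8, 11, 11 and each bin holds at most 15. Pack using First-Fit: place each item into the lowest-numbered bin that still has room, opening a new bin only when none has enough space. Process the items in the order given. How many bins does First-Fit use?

bin 1: place 14, 1 left
bin 2: place 4, 11 left
bin 2: place 8, 3 left
bin 3: place 4, 11 left
bin 2: place 2, 1 left
bin 3: place 4, 7 left
bin 4: place 8, 7 left
bin 5: place 10, 5 left
bin 6: place 14, 1 left
bin 7: place 10, 5 left
bin 3: place 4, 3 left
bin 8: place 14, 1 left
bin 4: place 5, 2 left
bin 1: place 1, 0 left
bin 3: place 2, 1 left
bin 9: place 8, 7 left
bin 10: place 11, 4 left
bin 11: place 11, 4 left
Final bins: [14,1] [4,8,2] [4,4,4,2] [8,5] [10] [14] [10] [14] [8] [11] [11].

11 bins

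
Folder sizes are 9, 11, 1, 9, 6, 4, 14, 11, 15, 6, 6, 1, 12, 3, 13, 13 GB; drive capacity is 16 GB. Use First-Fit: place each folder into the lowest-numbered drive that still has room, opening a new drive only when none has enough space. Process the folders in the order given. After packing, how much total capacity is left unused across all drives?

26

drive 1: place 9 GB, 7 GB left
drive 2: place 11 GB, 5 GB left
drive 1: place 1 GB, 6 GB left
drive 3: place 9 GB, 7 GB left
drive 1: place 6 GB, 0 GB left
drive 2: place 4 GB, 1 GB left
drive 4: place 14 GB, 2 GB left
drive 5: place 11 GB, 5 GB left
drive 6: place 15 GB, 1 GB left
drive 3: place 6 GB, 1 GB left
drive 7: place 6 GB, 10 GB left
drive 2: place 1 GB, 0 GB left
drive 8: place 12 GB, 4 GB left
drive 5: place 3 GB, 2 GB left
drive 9: place 13 GB, 3 GB left
drive 10: place 13 GB, 3 GB left
10 drives × 16 GB = 160 GB; used 134 GB; unused 26 GB.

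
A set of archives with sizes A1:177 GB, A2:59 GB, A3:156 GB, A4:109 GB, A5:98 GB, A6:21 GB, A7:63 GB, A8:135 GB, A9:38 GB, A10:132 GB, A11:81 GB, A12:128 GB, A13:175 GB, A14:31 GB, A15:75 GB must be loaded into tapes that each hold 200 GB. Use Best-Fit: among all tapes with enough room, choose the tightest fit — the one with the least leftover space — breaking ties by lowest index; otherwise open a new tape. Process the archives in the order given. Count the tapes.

Put A1 (177 GB) in tape 1; 23 GB remain.
Put A2 (59 GB) in tape 2; 141 GB remain.
Put A3 (156 GB) in tape 3; 44 GB remain.
Put A4 (109 GB) in tape 2; 32 GB remain.
Put A5 (98 GB) in tape 4; 102 GB remain.
Put A6 (21 GB) in tape 1; 2 GB remain.
Put A7 (63 GB) in tape 4; 39 GB remain.
Put A8 (135 GB) in tape 5; 65 GB remain.
Put A9 (38 GB) in tape 4; 1 GB remain.
Put A10 (132 GB) in tape 6; 68 GB remain.
Put A11 (81 GB) in tape 7; 119 GB remain.
Put A12 (128 GB) in tape 8; 72 GB remain.
Put A13 (175 GB) in tape 9; 25 GB remain.
Put A14 (31 GB) in tape 2; 1 GB remain.
Put A15 (75 GB) in tape 7; 44 GB remain.
Final tapes: [177,21] [59,109,31] [156] [98,63,38] [135] [132] [81,75] [128] [175].

9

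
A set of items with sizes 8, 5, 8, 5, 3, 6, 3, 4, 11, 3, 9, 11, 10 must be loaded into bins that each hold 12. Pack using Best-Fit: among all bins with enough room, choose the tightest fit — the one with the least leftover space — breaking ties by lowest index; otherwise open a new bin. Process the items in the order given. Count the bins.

8 → bin 1 (remaining 4)
5 → bin 2 (remaining 7)
8 → bin 3 (remaining 4)
5 → bin 2 (remaining 2)
3 → bin 1 (remaining 1)
6 → bin 4 (remaining 6)
3 → bin 3 (remaining 1)
4 → bin 4 (remaining 2)
11 → bin 5 (remaining 1)
3 → bin 6 (remaining 9)
9 → bin 6 (remaining 0)
11 → bin 7 (remaining 1)
10 → bin 8 (remaining 2)

8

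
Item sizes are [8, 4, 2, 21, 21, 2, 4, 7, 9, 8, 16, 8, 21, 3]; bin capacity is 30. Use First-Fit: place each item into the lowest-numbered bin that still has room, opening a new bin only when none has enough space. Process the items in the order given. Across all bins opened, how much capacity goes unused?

bin 1: place 8, 22 left
bin 1: place 4, 18 left
bin 1: place 2, 16 left
bin 2: place 21, 9 left
bin 3: place 21, 9 left
bin 1: place 2, 14 left
bin 1: place 4, 10 left
bin 1: place 7, 3 left
bin 2: place 9, 0 left
bin 3: place 8, 1 left
bin 4: place 16, 14 left
bin 4: place 8, 6 left
bin 5: place 21, 9 left
bin 1: place 3, 0 left
5 bins × 30 = 150; used 134; unused 16.

16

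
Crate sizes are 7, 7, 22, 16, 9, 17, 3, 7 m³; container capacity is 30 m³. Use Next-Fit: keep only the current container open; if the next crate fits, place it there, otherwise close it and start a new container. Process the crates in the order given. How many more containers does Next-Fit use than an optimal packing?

Next-Fit: [7,7] [22] [16,9] [17,3,7] → 4 containers.
Total size 88 m³; any packing needs at least ⌈88/30⌉ = 3 containers.
An optimal packing achieves that bound: [22,7] [17,9,3] [16,7,7] → 3 containers.
Excess: 4 − 3 = 1.

1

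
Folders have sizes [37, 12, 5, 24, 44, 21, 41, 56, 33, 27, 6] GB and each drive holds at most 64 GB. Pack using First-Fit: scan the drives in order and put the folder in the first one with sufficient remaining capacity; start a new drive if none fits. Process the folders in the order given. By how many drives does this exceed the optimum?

1

First-Fit: [37,12,5,6] [24,21] [44] [41] [56] [33,27] → 6 drives.
Total size 306 GB; any packing needs at least ⌈306/64⌉ = 5 drives.
An optimal packing achieves that bound: [56,6] [44,12,5] [41,21] [37,27] [33,24] → 5 drives.
Excess: 6 − 5 = 1.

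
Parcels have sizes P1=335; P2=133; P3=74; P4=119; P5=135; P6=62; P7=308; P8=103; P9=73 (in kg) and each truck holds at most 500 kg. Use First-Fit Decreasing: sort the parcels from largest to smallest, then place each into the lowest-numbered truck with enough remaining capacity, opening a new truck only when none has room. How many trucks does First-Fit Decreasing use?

Sorted descending: 335, 308, 135, 133, 119, 103, 74, 73, 62.
Put 335 kg in truck 1; 165 kg remain.
Put 308 kg in truck 2; 192 kg remain.
Put 135 kg in truck 1; 30 kg remain.
Put 133 kg in truck 2; 59 kg remain.
Put 119 kg in truck 3; 381 kg remain.
Put 103 kg in truck 3; 278 kg remain.
Put 74 kg in truck 3; 204 kg remain.
Put 73 kg in truck 3; 131 kg remain.
Put 62 kg in truck 3; 69 kg remain.
Final trucks: [335,135] [308,133] [119,103,74,73,62].

3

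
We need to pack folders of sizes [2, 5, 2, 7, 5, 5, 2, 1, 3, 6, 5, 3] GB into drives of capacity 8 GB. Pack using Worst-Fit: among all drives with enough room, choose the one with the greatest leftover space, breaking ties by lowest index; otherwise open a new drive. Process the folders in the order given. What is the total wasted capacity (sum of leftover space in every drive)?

drive 1: place 2 GB, 6 GB left
drive 1: place 5 GB, 1 GB left
drive 2: place 2 GB, 6 GB left
drive 3: place 7 GB, 1 GB left
drive 2: place 5 GB, 1 GB left
drive 4: place 5 GB, 3 GB left
drive 4: place 2 GB, 1 GB left
drive 1: place 1 GB, 0 GB left
drive 5: place 3 GB, 5 GB left
drive 6: place 6 GB, 2 GB left
drive 5: place 5 GB, 0 GB left
drive 7: place 3 GB, 5 GB left
7 drives × 8 GB = 56 GB; used 46 GB; unused 10 GB.

10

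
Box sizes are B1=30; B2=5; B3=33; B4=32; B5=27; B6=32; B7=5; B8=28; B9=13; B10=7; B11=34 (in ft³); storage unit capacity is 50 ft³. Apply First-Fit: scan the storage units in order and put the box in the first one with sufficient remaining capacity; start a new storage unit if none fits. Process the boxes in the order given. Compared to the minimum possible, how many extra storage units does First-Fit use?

0

First-Fit: [30,5,5,7] [33,13] [32] [27] [32] [28] [34] → 7 storage units.
7 boxes exceed 25 ft³ (half the capacity), and no two of those can share a storage unit, so at least 7 storage units are needed.
So 7 is already optimal.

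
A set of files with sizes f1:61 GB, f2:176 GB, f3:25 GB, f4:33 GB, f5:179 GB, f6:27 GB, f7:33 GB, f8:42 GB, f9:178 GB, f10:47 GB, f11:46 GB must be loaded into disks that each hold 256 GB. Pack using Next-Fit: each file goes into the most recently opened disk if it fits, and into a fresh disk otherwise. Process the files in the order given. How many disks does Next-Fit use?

f1 (61 GB) → disk 1 (remaining 195 GB)
f2 (176 GB) → disk 1 (remaining 19 GB)
f3 (25 GB) → disk 2 (remaining 231 GB)
f4 (33 GB) → disk 2 (remaining 198 GB)
f5 (179 GB) → disk 2 (remaining 19 GB)
f6 (27 GB) → disk 3 (remaining 229 GB)
f7 (33 GB) → disk 3 (remaining 196 GB)
f8 (42 GB) → disk 3 (remaining 154 GB)
f9 (178 GB) → disk 4 (remaining 78 GB)
f10 (47 GB) → disk 4 (remaining 31 GB)
f11 (46 GB) → disk 5 (remaining 210 GB)
Final disks: [61,176] [25,33,179] [27,33,42] [178,47] [46].

5 disks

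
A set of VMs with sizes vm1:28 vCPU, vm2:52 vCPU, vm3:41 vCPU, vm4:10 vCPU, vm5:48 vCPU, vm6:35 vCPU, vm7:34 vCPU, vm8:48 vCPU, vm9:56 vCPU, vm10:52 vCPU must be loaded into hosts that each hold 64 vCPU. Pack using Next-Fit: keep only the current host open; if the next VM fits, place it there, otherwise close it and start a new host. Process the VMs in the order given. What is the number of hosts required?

9

vm1 (28 vCPU) → host 1 (remaining 36 vCPU)
vm2 (52 vCPU) → host 2 (remaining 12 vCPU)
vm3 (41 vCPU) → host 3 (remaining 23 vCPU)
vm4 (10 vCPU) → host 3 (remaining 13 vCPU)
vm5 (48 vCPU) → host 4 (remaining 16 vCPU)
vm6 (35 vCPU) → host 5 (remaining 29 vCPU)
vm7 (34 vCPU) → host 6 (remaining 30 vCPU)
vm8 (48 vCPU) → host 7 (remaining 16 vCPU)
vm9 (56 vCPU) → host 8 (remaining 8 vCPU)
vm10 (52 vCPU) → host 9 (remaining 12 vCPU)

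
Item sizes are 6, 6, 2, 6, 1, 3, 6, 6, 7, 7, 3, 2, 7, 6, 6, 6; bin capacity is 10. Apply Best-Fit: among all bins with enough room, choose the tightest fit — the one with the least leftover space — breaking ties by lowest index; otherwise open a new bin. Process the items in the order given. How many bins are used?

bin 1: place 6, 4 left
bin 2: place 6, 4 left
bin 1: place 2, 2 left
bin 3: place 6, 4 left
bin 1: place 1, 1 left
bin 2: place 3, 1 left
bin 4: place 6, 4 left
bin 5: place 6, 4 left
bin 6: place 7, 3 left
bin 7: place 7, 3 left
bin 6: place 3, 0 left
bin 7: place 2, 1 left
bin 8: place 7, 3 left
bin 9: place 6, 4 left
bin 10: place 6, 4 left
bin 11: place 6, 4 left

11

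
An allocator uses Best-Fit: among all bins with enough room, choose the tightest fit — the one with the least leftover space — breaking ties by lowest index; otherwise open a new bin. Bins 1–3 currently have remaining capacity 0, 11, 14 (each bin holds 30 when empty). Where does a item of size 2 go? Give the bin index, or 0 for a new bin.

2

Bins with room: bin 2 (11), bin 3 (14).
Tightest fit is bin 2 with 11 free.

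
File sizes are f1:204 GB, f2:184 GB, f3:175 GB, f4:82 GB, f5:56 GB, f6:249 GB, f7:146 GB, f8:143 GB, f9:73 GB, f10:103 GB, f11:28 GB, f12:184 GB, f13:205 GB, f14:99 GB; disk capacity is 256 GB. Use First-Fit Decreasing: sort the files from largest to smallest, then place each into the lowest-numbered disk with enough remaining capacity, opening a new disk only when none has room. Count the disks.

Sorted descending: 249, 205, 204, 184, 184, 175, 146, 143, 103, 99, 82, 73, 56, 28.
249 GB → disk 1 (remaining 7 GB)
205 GB → disk 2 (remaining 51 GB)
204 GB → disk 3 (remaining 52 GB)
184 GB → disk 4 (remaining 72 GB)
184 GB → disk 5 (remaining 72 GB)
175 GB → disk 6 (remaining 81 GB)
146 GB → disk 7 (remaining 110 GB)
143 GB → disk 8 (remaining 113 GB)
103 GB → disk 7 (remaining 7 GB)
99 GB → disk 8 (remaining 14 GB)
82 GB → disk 9 (remaining 174 GB)
73 GB → disk 6 (remaining 8 GB)
56 GB → disk 4 (remaining 16 GB)
28 GB → disk 2 (remaining 23 GB)
Final disks: [249] [205,28] [204] [184,56] [184] [175,73] [146,103] [143,99] [82].

9 disks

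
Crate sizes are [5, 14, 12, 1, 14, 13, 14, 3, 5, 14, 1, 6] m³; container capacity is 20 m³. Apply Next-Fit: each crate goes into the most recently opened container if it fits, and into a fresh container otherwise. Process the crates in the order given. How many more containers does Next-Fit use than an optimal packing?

Next-Fit: [5,14] [12,1] [14] [13] [14,3] [5,14,1] [6] → 7 containers.
Total size 102 m³; any packing needs at least ⌈102/20⌉ = 6 containers.
An optimal packing achieves that bound: [14,6] [14,5,1] [14,5,1] [14,3] [13] [12] → 6 containers.
Excess: 7 − 6 = 1.

1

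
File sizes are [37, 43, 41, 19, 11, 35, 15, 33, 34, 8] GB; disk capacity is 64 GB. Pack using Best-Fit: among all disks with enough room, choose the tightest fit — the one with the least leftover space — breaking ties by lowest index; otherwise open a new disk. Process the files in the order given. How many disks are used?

Put 37 GB in disk 1; 27 GB remain.
Put 43 GB in disk 2; 21 GB remain.
Put 41 GB in disk 3; 23 GB remain.
Put 19 GB in disk 2; 2 GB remain.
Put 11 GB in disk 3; 12 GB remain.
Put 35 GB in disk 4; 29 GB remain.
Put 15 GB in disk 1; 12 GB remain.
Put 33 GB in disk 5; 31 GB remain.
Put 34 GB in disk 6; 30 GB remain.
Put 8 GB in disk 1; 4 GB remain.

6 disks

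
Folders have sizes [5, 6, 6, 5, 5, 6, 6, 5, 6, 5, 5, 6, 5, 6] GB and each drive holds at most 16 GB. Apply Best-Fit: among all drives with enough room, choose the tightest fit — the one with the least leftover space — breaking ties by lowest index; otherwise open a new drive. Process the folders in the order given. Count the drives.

drive 1: place 5 GB, 11 GB left
drive 1: place 6 GB, 5 GB left
drive 2: place 6 GB, 10 GB left
drive 1: place 5 GB, 0 GB left
drive 2: place 5 GB, 5 GB left
drive 3: place 6 GB, 10 GB left
drive 3: place 6 GB, 4 GB left
drive 2: place 5 GB, 0 GB left
drive 4: place 6 GB, 10 GB left
drive 4: place 5 GB, 5 GB left
drive 4: place 5 GB, 0 GB left
drive 5: place 6 GB, 10 GB left
drive 5: place 5 GB, 5 GB left
drive 6: place 6 GB, 10 GB left
Final drives: [5,6,5] [6,5,5] [6,6] [6,5,5] [6,5] [6].

6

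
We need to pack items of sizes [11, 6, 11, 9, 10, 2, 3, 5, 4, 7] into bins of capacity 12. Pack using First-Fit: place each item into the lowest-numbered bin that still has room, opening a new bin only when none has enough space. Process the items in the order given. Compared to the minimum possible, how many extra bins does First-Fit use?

First-Fit: [11] [6,2,3] [11] [9] [10] [5,4] [7] → 7 bins.
Total size 68; any packing needs at least ⌈68/12⌉ = 6 bins.
An optimal packing achieves that bound: [11] [11] [10,2] [9,3] [7,5] [6,4] → 6 bins.
Excess: 7 − 6 = 1.

1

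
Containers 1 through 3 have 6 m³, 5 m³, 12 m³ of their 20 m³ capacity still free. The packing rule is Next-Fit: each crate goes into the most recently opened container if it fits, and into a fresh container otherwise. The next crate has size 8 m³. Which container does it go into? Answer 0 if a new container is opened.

3

Next-Fit only looks at container 3, which has 12 m³ free.
8 m³ fits there.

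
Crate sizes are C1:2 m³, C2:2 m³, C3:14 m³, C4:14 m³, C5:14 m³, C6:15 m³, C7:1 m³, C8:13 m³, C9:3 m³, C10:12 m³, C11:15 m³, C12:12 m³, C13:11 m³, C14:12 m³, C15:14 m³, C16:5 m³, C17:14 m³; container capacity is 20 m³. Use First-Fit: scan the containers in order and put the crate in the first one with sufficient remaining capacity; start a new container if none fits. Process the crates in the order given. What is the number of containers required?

12

container 1: place C1 (2 m³), 18 m³ left
container 1: place C2 (2 m³), 16 m³ left
container 1: place C3 (14 m³), 2 m³ left
container 2: place C4 (14 m³), 6 m³ left
container 3: place C5 (14 m³), 6 m³ left
container 4: place C6 (15 m³), 5 m³ left
container 1: place C7 (1 m³), 1 m³ left
container 5: place C8 (13 m³), 7 m³ left
container 2: place C9 (3 m³), 3 m³ left
container 6: place C10 (12 m³), 8 m³ left
container 7: place C11 (15 m³), 5 m³ left
container 8: place C12 (12 m³), 8 m³ left
container 9: place C13 (11 m³), 9 m³ left
container 10: place C14 (12 m³), 8 m³ left
container 11: place C15 (14 m³), 6 m³ left
container 3: place C16 (5 m³), 1 m³ left
container 12: place C17 (14 m³), 6 m³ left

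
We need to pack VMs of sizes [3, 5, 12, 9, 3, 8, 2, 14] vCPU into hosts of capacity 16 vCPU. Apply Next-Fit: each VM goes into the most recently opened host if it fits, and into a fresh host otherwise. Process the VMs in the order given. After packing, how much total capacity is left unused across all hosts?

host 1: place 3 vCPU, 13 vCPU left
host 1: place 5 vCPU, 8 vCPU left
host 2: place 12 vCPU, 4 vCPU left
host 3: place 9 vCPU, 7 vCPU left
host 3: place 3 vCPU, 4 vCPU left
host 4: place 8 vCPU, 8 vCPU left
host 4: place 2 vCPU, 6 vCPU left
host 5: place 14 vCPU, 2 vCPU left
5 hosts × 16 vCPU = 80 vCPU; used 56 vCPU; unused 24 vCPU.

24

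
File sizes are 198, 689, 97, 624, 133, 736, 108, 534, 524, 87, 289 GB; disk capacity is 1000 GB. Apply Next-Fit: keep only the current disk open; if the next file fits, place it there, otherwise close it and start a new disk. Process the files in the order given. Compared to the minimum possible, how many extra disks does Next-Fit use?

0

Next-Fit: [198,689,97] [624,133] [736,108] [534] [524,87,289] → 5 disks.
Total size 4019 GB; any packing needs at least ⌈4019/1000⌉ = 5 disks.
So 5 is already optimal.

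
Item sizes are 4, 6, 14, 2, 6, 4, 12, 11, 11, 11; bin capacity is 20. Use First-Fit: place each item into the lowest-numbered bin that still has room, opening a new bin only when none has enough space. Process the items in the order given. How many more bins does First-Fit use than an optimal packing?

First-Fit: [4,6,2,6] [14,4] [12] [11] [11] [11] → 6 bins.
Total size 81; any packing needs at least ⌈81/20⌉ = 5 bins.
An optimal packing achieves that bound: [14,6] [12,6,2] [11,4,4] [11] [11] → 5 bins.
Excess: 6 − 5 = 1.

1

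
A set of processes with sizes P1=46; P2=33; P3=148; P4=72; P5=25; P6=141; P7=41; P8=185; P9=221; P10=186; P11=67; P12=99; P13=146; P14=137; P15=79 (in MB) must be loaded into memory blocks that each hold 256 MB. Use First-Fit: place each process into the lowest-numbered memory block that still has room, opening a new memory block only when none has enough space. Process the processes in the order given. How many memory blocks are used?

7 memory blocks

memory block 1: place P1 (46 MB), 210 MB left
memory block 1: place P2 (33 MB), 177 MB left
memory block 1: place P3 (148 MB), 29 MB left
memory block 2: place P4 (72 MB), 184 MB left
memory block 1: place P5 (25 MB), 4 MB left
memory block 2: place P6 (141 MB), 43 MB left
memory block 2: place P7 (41 MB), 2 MB left
memory block 3: place P8 (185 MB), 71 MB left
memory block 4: place P9 (221 MB), 35 MB left
memory block 5: place P10 (186 MB), 70 MB left
memory block 3: place P11 (67 MB), 4 MB left
memory block 6: place P12 (99 MB), 157 MB left
memory block 6: place P13 (146 MB), 11 MB left
memory block 7: place P14 (137 MB), 119 MB left
memory block 7: place P15 (79 MB), 40 MB left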